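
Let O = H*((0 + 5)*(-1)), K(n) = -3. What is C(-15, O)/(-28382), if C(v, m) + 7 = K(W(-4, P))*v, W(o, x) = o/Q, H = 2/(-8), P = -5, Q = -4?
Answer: -19/14191 ≈ -0.0013389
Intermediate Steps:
H = -¼ (H = 2*(-⅛) = -¼ ≈ -0.25000)
W(o, x) = -o/4 (W(o, x) = o/(-4) = o*(-¼) = -o/4)
O = 5/4 (O = -(0 + 5)*(-1)/4 = -5*(-1)/4 = -¼*(-5) = 5/4 ≈ 1.2500)
C(v, m) = -7 - 3*v
C(-15, O)/(-28382) = (-7 - 3*(-15))/(-28382) = (-7 + 45)*(-1/28382) = 38*(-1/28382) = -19/14191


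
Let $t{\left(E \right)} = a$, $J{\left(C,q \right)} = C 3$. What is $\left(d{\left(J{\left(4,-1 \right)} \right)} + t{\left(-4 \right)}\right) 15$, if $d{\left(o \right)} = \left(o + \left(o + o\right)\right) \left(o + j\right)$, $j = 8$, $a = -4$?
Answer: $10740$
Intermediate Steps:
$J{\left(C,q \right)} = 3 C$
$t{\left(E \right)} = -4$
$d{\left(o \right)} = 3 o \left(8 + o\right)$ ($d{\left(o \right)} = \left(o + \left(o + o\right)\right) \left(o + 8\right) = \left(o + 2 o\right) \left(8 + o\right) = 3 o \left(8 + o\right)$)
$\left(d{\left(J{\left(4,-1 \right)} \right)} + t{\left(-4 \right)}\right) 15 = \left(3 \cdot 3 \cdot 4 \left(8 + 3 \cdot 4\right) - 4\right) 15 = \left(3 \cdot 12 \left(8 + 12\right) - 4\right) 15 = \left(3 \cdot 12 \cdot 20 - 4\right) 15 = \left(720 - 4\right) 15 = 716 \cdot 15 = 10740$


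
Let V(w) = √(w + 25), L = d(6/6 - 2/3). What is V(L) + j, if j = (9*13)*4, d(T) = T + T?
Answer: 468 + √231/3 ≈ 473.07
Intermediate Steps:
d(T) = 2*T
L = ⅔ (L = 2*(6/6 - 2/3) = 2*(6*(⅙) - 2*⅓) = 2*(1 - ⅔) = 2*(⅓) = ⅔ ≈ 0.66667)
j = 468 (j = 117*4 = 468)
V(w) = √(25 + w)
V(L) + j = √(25 + ⅔) + 468 = √(77/3) + 468 = √231/3 + 468 = 468 + √231/3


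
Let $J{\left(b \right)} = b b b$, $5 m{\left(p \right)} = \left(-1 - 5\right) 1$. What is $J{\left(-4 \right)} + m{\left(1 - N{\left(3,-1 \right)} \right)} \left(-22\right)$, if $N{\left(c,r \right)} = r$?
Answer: $- \frac{188}{5} \approx -37.6$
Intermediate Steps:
$m{\left(p \right)} = - \frac{6}{5}$ ($m{\left(p \right)} = \frac{\left(-1 - 5\right) 1}{5} = \frac{\left(-6\right) 1}{5} = \frac{1}{5} \left(-6\right) = - \frac{6}{5}$)
$J{\left(b \right)} = b^{3}$ ($J{\left(b \right)} = b^{2} b = b^{3}$)
$J{\left(-4 \right)} + m{\left(1 - N{\left(3,-1 \right)} \right)} \left(-22\right) = \left(-4\right)^{3} - - \frac{132}{5} = -64 + \frac{132}{5} = - \frac{188}{5}$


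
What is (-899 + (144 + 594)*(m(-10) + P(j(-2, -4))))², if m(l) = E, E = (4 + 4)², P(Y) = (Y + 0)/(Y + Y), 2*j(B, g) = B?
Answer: 2181076804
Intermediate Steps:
j(B, g) = B/2
P(Y) = ½ (P(Y) = Y/((2*Y)) = Y*(1/(2*Y)) = ½)
E = 64 (E = 8² = 64)
m(l) = 64
(-899 + (144 + 594)*(m(-10) + P(j(-2, -4))))² = (-899 + (144 + 594)*(64 + ½))² = (-899 + 738*(129/2))² = (-899 + 47601)² = 46702² = 2181076804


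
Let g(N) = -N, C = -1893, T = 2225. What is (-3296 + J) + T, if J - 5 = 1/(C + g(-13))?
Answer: -2004081/1880 ≈ -1066.0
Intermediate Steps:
J = 9399/1880 (J = 5 + 1/(-1893 - 1*(-13)) = 5 + 1/(-1893 + 13) = 5 + 1/(-1880) = 5 - 1/1880 = 9399/1880 ≈ 4.9995)
(-3296 + J) + T = (-3296 + 9399/1880) + 2225 = -6187081/1880 + 2225 = -2004081/1880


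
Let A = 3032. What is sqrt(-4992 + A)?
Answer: 14*I*sqrt(10) ≈ 44.272*I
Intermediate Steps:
sqrt(-4992 + A) = sqrt(-4992 + 3032) = sqrt(-1960) = 14*I*sqrt(10)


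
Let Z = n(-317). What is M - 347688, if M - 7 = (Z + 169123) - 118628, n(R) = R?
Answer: -297503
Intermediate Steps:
Z = -317
M = 50185 (M = 7 + ((-317 + 169123) - 118628) = 7 + (168806 - 118628) = 7 + 50178 = 50185)
M - 347688 = 50185 - 347688 = -297503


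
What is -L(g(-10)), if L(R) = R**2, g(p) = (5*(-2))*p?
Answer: -10000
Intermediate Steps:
g(p) = -10*p
-L(g(-10)) = -(-10*(-10))**2 = -1*100**2 = -1*10000 = -10000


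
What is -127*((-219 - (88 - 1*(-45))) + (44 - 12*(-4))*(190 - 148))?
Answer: -446024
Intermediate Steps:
-127*((-219 - (88 - 1*(-45))) + (44 - 12*(-4))*(190 - 148)) = -127*((-219 - (88 + 45)) + (44 + 48)*42) = -127*((-219 - 1*133) + 92*42) = -127*((-219 - 133) + 3864) = -127*(-352 + 3864) = -127*3512 = -446024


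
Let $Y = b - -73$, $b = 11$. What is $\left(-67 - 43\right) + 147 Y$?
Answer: $12238$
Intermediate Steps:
$Y = 84$ ($Y = 11 - -73 = 11 + 73 = 84$)
$\left(-67 - 43\right) + 147 Y = \left(-67 - 43\right) + 147 \cdot 84 = -110 + 12348 = 12238$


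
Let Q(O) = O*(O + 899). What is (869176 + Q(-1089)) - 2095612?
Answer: -1019526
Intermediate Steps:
Q(O) = O*(899 + O)
(869176 + Q(-1089)) - 2095612 = (869176 - 1089*(899 - 1089)) - 2095612 = (869176 - 1089*(-190)) - 2095612 = (869176 + 206910) - 2095612 = 1076086 - 2095612 = -1019526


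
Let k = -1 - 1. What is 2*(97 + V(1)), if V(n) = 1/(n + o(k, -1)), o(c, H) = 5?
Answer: 583/3 ≈ 194.33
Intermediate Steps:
k = -2
V(n) = 1/(5 + n) (V(n) = 1/(n + 5) = 1/(5 + n))
2*(97 + V(1)) = 2*(97 + 1/(5 + 1)) = 2*(97 + 1/6) = 2*(583/6) = 583/3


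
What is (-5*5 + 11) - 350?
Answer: -364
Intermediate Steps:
(-5*5 + 11) - 350 = (-25 + 11) - 350 = -14 - 350 = -364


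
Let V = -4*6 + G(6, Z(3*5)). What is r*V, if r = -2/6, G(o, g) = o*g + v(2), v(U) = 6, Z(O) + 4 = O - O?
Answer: 14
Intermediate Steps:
Z(O) = -4 (Z(O) = -4 + (O - O) = -4 + 0 = -4)
G(o, g) = 6 + g*o (G(o, g) = o*g + 6 = g*o + 6 = 6 + g*o)
r = -1/3 (r = -2*1/6 = -1/3 ≈ -0.33333)
V = -42 (V = -4*6 + (6 - 4*6) = -24 + (6 - 24) = -24 - 18 = -42)
r*V = -1/3*(-42) = 14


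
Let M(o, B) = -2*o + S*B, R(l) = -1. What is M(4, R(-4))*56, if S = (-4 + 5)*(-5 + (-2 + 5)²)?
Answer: -672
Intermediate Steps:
S = 4 (S = 1*(-5 + 3²) = 1*(-5 + 9) = 1*4 = 4)
M(o, B) = -2*o + 4*B
M(4, R(-4))*56 = (-2*4 + 4*(-1))*56 = (-8 - 4)*56 = -12*56 = -672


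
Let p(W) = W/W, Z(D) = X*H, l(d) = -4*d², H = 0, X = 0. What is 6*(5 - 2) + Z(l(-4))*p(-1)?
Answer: 18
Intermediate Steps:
Z(D) = 0 (Z(D) = 0*0 = 0)
p(W) = 1
6*(5 - 2) + Z(l(-4))*p(-1) = 6*(5 - 2) + 0*1 = 6*3 + 0 = 18 + 0 = 18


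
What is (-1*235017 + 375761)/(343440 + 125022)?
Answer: 70372/234231 ≈ 0.30044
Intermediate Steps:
(-1*235017 + 375761)/(343440 + 125022) = (-235017 + 375761)/468462 = 140744*(1/468462) = 70372/234231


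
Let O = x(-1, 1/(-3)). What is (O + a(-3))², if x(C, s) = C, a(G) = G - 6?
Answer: 100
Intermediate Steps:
a(G) = -6 + G
O = -1
(O + a(-3))² = (-1 + (-6 - 3))² = (-1 - 9)² = (-10)² = 100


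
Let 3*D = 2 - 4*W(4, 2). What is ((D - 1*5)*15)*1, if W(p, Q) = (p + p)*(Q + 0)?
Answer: -385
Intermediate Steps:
W(p, Q) = 2*Q*p (W(p, Q) = (2*p)*Q = 2*Q*p)
D = -62/3 (D = (2 - 8*2*4)/3 = (2 - 4*16)/3 = (2 - 64)/3 = (⅓)*(-62) = -62/3 ≈ -20.667)
((D - 1*5)*15)*1 = ((-62/3 - 1*5)*15)*1 = ((-62/3 - 5)*15)*1 = -77/3*15*1 = -385*1 = -385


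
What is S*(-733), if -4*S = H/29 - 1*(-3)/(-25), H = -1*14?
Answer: -320321/2900 ≈ -110.46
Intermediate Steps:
H = -14
S = 437/2900 (S = -(-14/29 - 1*(-3)/(-25))/4 = -(-14*1/29 + 3*(-1/25))/4 = -(-14/29 - 3/25)/4 = -¼*(-437/725) = 437/2900 ≈ 0.15069)
S*(-733) = (437/2900)*(-733) = -320321/2900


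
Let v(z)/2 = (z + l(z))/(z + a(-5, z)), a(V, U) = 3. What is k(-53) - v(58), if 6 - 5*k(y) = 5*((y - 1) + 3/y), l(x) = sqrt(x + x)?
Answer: 862483/16165 - 4*sqrt(29)/61 ≈ 53.002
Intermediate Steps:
l(x) = sqrt(2)*sqrt(x) (l(x) = sqrt(2*x) = sqrt(2)*sqrt(x))
k(y) = 11/5 - y - 3/y (k(y) = 6/5 - ((y - 1) + 3/y) = 6/5 - ((-1 + y) + 3/y) = 6/5 - (-1 + y + 3/y) = 6/5 - (-5 + 5*y + 15/y)/5 = 6/5 + (1 - y - 3/y) = 11/5 - y - 3/y)
v(z) = 2*(z + sqrt(2)*sqrt(z))/(3 + z) (v(z) = 2*((z + sqrt(2)*sqrt(z))/(z + 3)) = 2*((z + sqrt(2)*sqrt(z))/(3 + z)) = 2*(z + sqrt(2)*sqrt(z))/(3 + z))
k(-53) - v(58) = (11/5 - 1*(-53) - 3/(-53)) - 2*(58 + sqrt(2)*sqrt(58))/(3 + 58) = (11/5 + 53 - 3*(-1/53)) - 2*(58 + 2*sqrt(29))/61 = (11/5 + 53 + 3/53) - 2*(58 + 2*sqrt(29))/61 = 14643/265 - (116/61 + 4*sqrt(29)/61) = 14643/265 + (-116/61 - 4*sqrt(29)/61) = 862483/16165 - 4*sqrt(29)/61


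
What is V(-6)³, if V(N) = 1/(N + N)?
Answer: -1/1728 ≈ -0.00057870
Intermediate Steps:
V(N) = 1/(2*N)
V(-6)³ = ((½)/(-6))³ = ((½)*(-⅙))³ = (-1/12)³ = -1/1728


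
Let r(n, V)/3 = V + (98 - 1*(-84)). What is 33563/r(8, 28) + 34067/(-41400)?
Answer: 5066837/96600 ≈ 52.452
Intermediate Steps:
r(n, V) = 546 + 3*V (r(n, V) = 3*(V + (98 - 1*(-84))) = 3*(V + (98 + 84)) = 3*(V + 182) = 3*(182 + V) = 546 + 3*V)
33563/r(8, 28) + 34067/(-41400) = 33563/(546 + 3*28) + 34067/(-41400) = 33563/(546 + 84) + 34067*(-1/41400) = 33563/630 - 34067/41400 = 5066837/96600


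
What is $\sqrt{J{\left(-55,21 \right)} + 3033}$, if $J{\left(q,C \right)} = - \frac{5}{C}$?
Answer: $\frac{2 \sqrt{334362}}{21} \approx 55.07$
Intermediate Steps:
$\sqrt{J{\left(-55,21 \right)} + 3033} = \sqrt{- \frac{5}{21} + 3033} = \sqrt{\frac{63688}{21}} = \frac{2 \sqrt{334362}}{21}$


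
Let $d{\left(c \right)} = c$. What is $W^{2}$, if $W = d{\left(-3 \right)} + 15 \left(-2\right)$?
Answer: $1089$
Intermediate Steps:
$W = -33$ ($W = -3 + 15 \left(-2\right) = -3 - 30 = -33$)
$W^{2} = \left(-33\right)^{2} = 1089$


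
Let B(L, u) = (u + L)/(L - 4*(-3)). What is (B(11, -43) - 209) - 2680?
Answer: -66479/23 ≈ -2890.4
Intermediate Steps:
B(L, u) = (L + u)/(12 + L) (B(L, u) = (L + u)/(L + 12) = (L + u)/(12 + L))
(B(11, -43) - 209) - 2680 = ((11 - 43)/(12 + 11) - 209) - 2680 = (-32/23 - 209) - 2680 = -4839/23 - 2680 = -66479/23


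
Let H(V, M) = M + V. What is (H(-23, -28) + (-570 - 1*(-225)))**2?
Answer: 156816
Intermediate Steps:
(H(-23, -28) + (-570 - 1*(-225)))**2 = ((-28 - 23) + (-570 - 1*(-225)))**2 = (-51 + (-570 + 225))**2 = (-51 - 345)**2 = (-396)**2 = 156816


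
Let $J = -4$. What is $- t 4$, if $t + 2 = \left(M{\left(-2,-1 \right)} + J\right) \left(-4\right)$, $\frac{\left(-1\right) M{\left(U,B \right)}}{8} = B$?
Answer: $72$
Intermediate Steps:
$M{\left(U,B \right)} = - 8 B$
$t = -18$ ($t = -2 + \left(\left(-8\right) \left(-1\right) - 4\right) \left(-4\right) = -2 + \left(8 - 4\right) \left(-4\right) = -2 + 4 \left(-4\right) = -2 - 16 = -18$)
$- t 4 = \left(-1\right) \left(-18\right) 4 = 18 \cdot 4 = 72$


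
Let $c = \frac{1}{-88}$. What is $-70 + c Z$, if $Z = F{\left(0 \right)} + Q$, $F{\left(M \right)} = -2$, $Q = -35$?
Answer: $- \frac{6123}{88} \approx -69.58$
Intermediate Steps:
$c = - \frac{1}{88} \approx -0.011364$
$Z = -37$ ($Z = -2 - 35 = -37$)
$-70 + c Z = -70 - - \frac{37}{88} = -70 + \frac{37}{88} = - \frac{6123}{88}$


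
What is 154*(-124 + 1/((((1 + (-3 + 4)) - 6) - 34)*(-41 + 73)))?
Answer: -11610445/608 ≈ -19096.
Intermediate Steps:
154*(-124 + 1/((((1 + (-3 + 4)) - 6) - 34)*(-41 + 73))) = 154*(-124 + 1/((((1 + 1) - 6) - 34)*32)) = 154*(-124 + 1/(((2 - 6) - 34)*32)) = 154*(-124 + 1/((-4 - 34)*32)) = 154*(-124 + 1/(-38*32)) = 154*(-124 + 1/(-1216)) = 154*(-124 - 1/1216) = 154*(-150785/1216) = -11610445/608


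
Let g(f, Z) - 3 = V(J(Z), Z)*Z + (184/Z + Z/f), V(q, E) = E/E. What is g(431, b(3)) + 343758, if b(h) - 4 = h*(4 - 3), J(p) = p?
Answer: 1037227409/3017 ≈ 3.4379e+5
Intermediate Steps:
V(q, E) = 1
b(h) = 4 + h (b(h) = 4 + h*(4 - 3) = 4 + h*1 = 4 + h)
g(f, Z) = 3 + Z + 184/Z + Z/f (g(f, Z) = 3 + (1*Z + (184/Z + Z/f)) = 3 + (Z + (184/Z + Z/f)) = 3 + (Z + 184/Z + Z/f) = 3 + Z + 184/Z + Z/f)
g(431, b(3)) + 343758 = (3 + (4 + 3) + 184/(4 + 3) + (4 + 3)/431) + 343758 = (3 + 7 + 184/7 + 7*(1/431)) + 343758 = (3 + 7 + 184*(1/7) + 7/431) + 343758 = (3 + 7 + 184/7 + 7/431) + 343758 = 109523/3017 + 343758 = 1037227409/3017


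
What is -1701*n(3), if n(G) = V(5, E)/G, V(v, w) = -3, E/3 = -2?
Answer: 1701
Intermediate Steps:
E = -6 (E = 3*(-2) = -6)
n(G) = -3/G
-1701*n(3) = -(-5103)/3 = -1701*(-1) = 1701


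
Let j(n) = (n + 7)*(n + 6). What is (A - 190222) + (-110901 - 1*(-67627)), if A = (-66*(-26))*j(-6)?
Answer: -233496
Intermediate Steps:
j(n) = (6 + n)*(7 + n) (j(n) = (7 + n)*(6 + n) = (6 + n)*(7 + n))
A = 0 (A = (-66*(-26))*(42 + (-6)² + 13*(-6)) = 1716*(42 + 36 - 78) = 1716*0 = 0)
(A - 190222) + (-110901 - 1*(-67627)) = (0 - 190222) + (-110901 - 1*(-67627)) = -190222 + (-110901 + 67627) = -190222 - 43274 = -233496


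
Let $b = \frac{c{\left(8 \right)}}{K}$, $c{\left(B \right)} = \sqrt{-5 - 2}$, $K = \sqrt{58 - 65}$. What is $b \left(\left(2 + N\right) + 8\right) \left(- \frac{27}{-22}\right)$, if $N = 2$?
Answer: $\frac{162}{11} \approx 14.727$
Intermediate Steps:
$K = i \sqrt{7}$ ($K = \sqrt{-7} = i \sqrt{7} \approx 2.6458 i$)
$c{\left(B \right)} = i \sqrt{7}$ ($c{\left(B \right)} = \sqrt{-7} = i \sqrt{7}$)
$b = 1$ ($b = \frac{i \sqrt{7}}{i \sqrt{7}} = i \sqrt{7} \left(- \frac{i \sqrt{7}}{7}\right) = 1$)
$b \left(\left(2 + N\right) + 8\right) \left(- \frac{27}{-22}\right) = 1 \left(\left(2 + 2\right) + 8\right) \left(- \frac{27}{-22}\right) = 1 \left(4 + 8\right) \left(\left(-27\right) \left(- \frac{1}{22}\right)\right) = 1 \cdot 12 \cdot \frac{27}{22} = 1 \cdot \frac{162}{11} = \frac{162}{11}$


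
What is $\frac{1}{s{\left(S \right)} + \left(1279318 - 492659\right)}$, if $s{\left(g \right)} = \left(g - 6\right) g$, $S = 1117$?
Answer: $\frac{1}{2027646} \approx 4.9318 \cdot 10^{-7}$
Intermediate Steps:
$s{\left(g \right)} = g \left(-6 + g\right)$ ($s{\left(g \right)} = \left(-6 + g\right) g = g \left(-6 + g\right)$)
$\frac{1}{s{\left(S \right)} + \left(1279318 - 492659\right)} = \frac{1}{1117 \left(-6 + 1117\right) + \left(1279318 - 492659\right)} = \frac{1}{1117 \cdot 1111 + 786659} = \frac{1}{1240987 + 786659} = \frac{1}{2027646}$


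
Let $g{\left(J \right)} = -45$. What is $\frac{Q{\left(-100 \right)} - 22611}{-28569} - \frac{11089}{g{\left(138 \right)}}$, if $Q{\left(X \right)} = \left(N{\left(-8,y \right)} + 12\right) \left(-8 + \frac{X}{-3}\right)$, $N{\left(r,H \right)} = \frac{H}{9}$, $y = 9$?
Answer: $\frac{105934772}{428535} \approx 247.2$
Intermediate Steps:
$N{\left(r,H \right)} = \frac{H}{9}$ ($N{\left(r,H \right)} = H \frac{1}{9} = \frac{H}{9}$)
$Q{\left(X \right)} = -104 - \frac{13 X}{3}$ ($Q{\left(X \right)} = \left(\frac{1}{9} \cdot 9 + 12\right) \left(-8 + \frac{X}{-3}\right) = \left(1 + 12\right) \left(-8 + X \left(- \frac{1}{3}\right)\right) = 13 \left(-8 - \frac{X}{3}\right) = -104 - \frac{13 X}{3}$)
$\frac{Q{\left(-100 \right)} - 22611}{-28569} - \frac{11089}{g{\left(138 \right)}} = \frac{\left(-104 - - \frac{1300}{3}\right) - 22611}{-28569} - \frac{11089}{-45} = \left(\left(-104 + \frac{1300}{3}\right) - 22611\right) \left(- \frac{1}{28569}\right) - - \frac{11089}{45} = \left(\frac{988}{3} - 22611\right) \left(- \frac{1}{28569}\right) + \frac{11089}{45} = \left(- \frac{66845}{3}\right) \left(- \frac{1}{28569}\right) + \frac{11089}{45} = \frac{66845}{85707} + \frac{11089}{45} = \frac{105934772}{428535}$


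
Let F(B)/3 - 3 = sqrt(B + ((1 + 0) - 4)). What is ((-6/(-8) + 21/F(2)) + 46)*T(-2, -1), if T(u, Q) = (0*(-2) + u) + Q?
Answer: -2931/20 + 21*I/10 ≈ -146.55 + 2.1*I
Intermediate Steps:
F(B) = 9 + 3*sqrt(-3 + B) (F(B) = 9 + 3*sqrt(B + ((1 + 0) - 4)) = 9 + 3*sqrt(B + (1 - 4)) = 9 + 3*sqrt(B - 3) = 9 + 3*sqrt(-3 + B))
T(u, Q) = Q + u (T(u, Q) = (0 + u) + Q = u + Q = Q + u)
((-6/(-8) + 21/F(2)) + 46)*T(-2, -1) = ((-6/(-8) + 21/(9 + 3*sqrt(-3 + 2))) + 46)*(-1 - 2) = ((-6*(-1/8) + 21/(9 + 3*sqrt(-1))) + 46)*(-3) = ((3/4 + 21/(9 + 3*I)) + 46)*(-3) = ((3/4 + 21*((9 - 3*I)/90)) + 46)*(-3) = ((3/4 + 7*(9 - 3*I)/30) + 46)*(-3) = (187/4 + 7*(9 - 3*I)/30)*(-3) = -561/4 - 7*(9 - 3*I)/10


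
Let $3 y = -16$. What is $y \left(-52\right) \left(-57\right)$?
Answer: $-15808$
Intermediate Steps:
$y = - \frac{16}{3}$ ($y = \frac{1}{3} \left(-16\right) = - \frac{16}{3} \approx -5.3333$)
$y \left(-52\right) \left(-57\right) = \left(- \frac{16}{3}\right) \left(-52\right) \left(-57\right) = \frac{832}{3} \left(-57\right) = -15808$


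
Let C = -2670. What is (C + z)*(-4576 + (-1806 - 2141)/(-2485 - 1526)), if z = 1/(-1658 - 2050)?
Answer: 181675475590429/14872788 ≈ 1.2215e+7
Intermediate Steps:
z = -1/3708 (z = 1/(-3708) = -1/3708 ≈ -0.00026969)
(C + z)*(-4576 + (-1806 - 2141)/(-2485 - 1526)) = (-2670 - 1/3708)*(-4576 + (-1806 - 2141)/(-2485 - 1526)) = -9900361*(-4576 - 3947/(-4011))/3708 = -9900361*(-4576 - 3947*(-1/4011))/3708 = -9900361*(-4576 + 3947/4011)/3708 = -9900361/3708*(-18350389/4011) = 181675475590429/14872788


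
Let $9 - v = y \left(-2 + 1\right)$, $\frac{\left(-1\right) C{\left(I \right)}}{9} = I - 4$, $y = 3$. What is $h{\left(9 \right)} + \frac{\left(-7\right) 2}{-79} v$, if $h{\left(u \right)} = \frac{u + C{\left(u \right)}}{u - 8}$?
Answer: $- \frac{2676}{79} \approx -33.873$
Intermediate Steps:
$C{\left(I \right)} = 36 - 9 I$ ($C{\left(I \right)} = - 9 \left(I - 4\right) = - 9 \left(-4 + I\right) = 36 - 9 I$)
$v = 12$ ($v = 9 - 3 \left(-2 + 1\right) = 9 - 3 \left(-1\right) = 9 - -3 = 9 + 3 = 12$)
$h{\left(u \right)} = \frac{36 - 8 u}{-8 + u}$ ($h{\left(u \right)} = \frac{u - \left(-36 + 9 u\right)}{u - 8} = \frac{36 - 8 u}{-8 + u}$)
$h{\left(9 \right)} + \frac{\left(-7\right) 2}{-79} v = \frac{4 \left(9 - 18\right)}{-8 + 9} + \frac{\left(-7\right) 2}{-79} \cdot 12 = \frac{4 \left(9 - 18\right)}{1} + \left(-14\right) \left(- \frac{1}{79}\right) 12 = 4 \cdot 1 \left(-9\right) + \frac{14}{79} \cdot 12 = -36 + \frac{168}{79} = - \frac{2676}{79}$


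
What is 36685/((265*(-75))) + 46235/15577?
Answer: 69495676/61918575 ≈ 1.1224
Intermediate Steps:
36685/((265*(-75))) + 46235/15577 = 36685/(-19875) + 46235*(1/15577) = 36685*(-1/19875) + 46235/15577 = -7337/3975 + 46235/15577 = 69495676/61918575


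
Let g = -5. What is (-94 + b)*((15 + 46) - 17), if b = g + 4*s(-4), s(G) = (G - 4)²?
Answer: 6908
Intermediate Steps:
s(G) = (-4 + G)²
b = 251 (b = -5 + 4*(-4 - 4)² = -5 + 4*(-8)² = -5 + 4*64 = -5 + 256 = 251)
(-94 + b)*((15 + 46) - 17) = (-94 + 251)*((15 + 46) - 17) = 157*(61 - 17) = 157*44 = 6908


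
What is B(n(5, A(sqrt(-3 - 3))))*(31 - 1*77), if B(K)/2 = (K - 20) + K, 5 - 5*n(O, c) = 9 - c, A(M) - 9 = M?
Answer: 1656 - 184*I*sqrt(6)/5 ≈ 1656.0 - 90.141*I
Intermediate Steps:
A(M) = 9 + M
n(O, c) = -4/5 + c/5 (n(O, c) = 1 - (9 - c)/5 = 1 + (-9/5 + c/5) = -4/5 + c/5)
B(K) = -40 + 4*K (B(K) = 2*((K - 20) + K) = 2*((-20 + K) + K) = 2*(-20 + 2*K) = -40 + 4*K)
B(n(5, A(sqrt(-3 - 3))))*(31 - 1*77) = (-40 + 4*(-4/5 + (9 + sqrt(-3 - 3))/5))*(31 - 1*77) = (-40 + 4*(-4/5 + (9 + sqrt(-6))/5))*(31 - 77) = (-40 + 4*(-4/5 + (9 + I*sqrt(6))/5))*(-46) = (-40 + 4*(-4/5 + (9/5 + I*sqrt(6)/5)))*(-46) = (-40 + 4*(1 + I*sqrt(6)/5))*(-46) = (-40 + (4 + 4*I*sqrt(6)/5))*(-46) = (-36 + 4*I*sqrt(6)/5)*(-46) = 1656 - 184*I*sqrt(6)/5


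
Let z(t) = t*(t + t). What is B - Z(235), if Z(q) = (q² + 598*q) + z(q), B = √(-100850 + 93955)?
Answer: -306205 + I*√6895 ≈ -3.0621e+5 + 83.036*I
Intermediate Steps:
z(t) = 2*t² (z(t) = t*(2*t) = 2*t²)
B = I*√6895 (B = √(-6895) = I*√6895 ≈ 83.036*I)
Z(q) = 3*q² + 598*q (Z(q) = (q² + 598*q) + 2*q² = 3*q² + 598*q)
B - Z(235) = I*√6895 - 235*(598 + 3*235) = I*√6895 - 235*(598 + 705) = I*√6895 - 235*1303 = I*√6895 - 1*306205 = I*√6895 - 306205 = -306205 + I*√6895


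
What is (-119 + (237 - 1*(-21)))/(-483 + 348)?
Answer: -139/135 ≈ -1.0296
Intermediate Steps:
(-119 + (237 - 1*(-21)))/(-483 + 348) = (-119 + (237 + 21))/(-135) = (-119 + 258)*(-1/135) = 139*(-1/135) = -139/135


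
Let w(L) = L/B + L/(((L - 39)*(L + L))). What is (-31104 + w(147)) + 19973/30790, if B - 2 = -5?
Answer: -103591521481/3325320 ≈ -31152.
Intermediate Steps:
B = -3 (B = 2 - 5 = -3)
w(L) = 1/(2*(-39 + L)) - L/3 (w(L) = L/(-3) + L/(((L - 39)*(L + L))) = L*(-⅓) + L/(((-39 + L)*(2*L))) = -L/3 + L/((2*L*(-39 + L))) = -L/3 + L*(1/(2*L*(-39 + L))) = -L/3 + 1/(2*(-39 + L)) = 1/(2*(-39 + L)) - L/3)
(-31104 + w(147)) + 19973/30790 = (-31104 + (3 - 2*147² + 78*147)/(6*(-39 + 147))) + 19973/30790 = (-31104 + (⅙)*(3 - 2*21609 + 11466)/108) + 19973*(1/30790) = (-31104 + (⅙)*(1/108)*(3 - 43218 + 11466)) + 19973/30790 = (-31104 + (⅙)*(1/108)*(-31749)) + 19973/30790 = (-31104 - 10583/216) + 19973/30790 = -6729047/216 + 19973/30790 = -103591521481/3325320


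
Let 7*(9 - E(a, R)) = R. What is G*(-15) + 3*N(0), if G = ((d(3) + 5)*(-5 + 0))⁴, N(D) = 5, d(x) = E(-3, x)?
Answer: -763599573360/2401 ≈ -3.1803e+8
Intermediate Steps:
E(a, R) = 9 - R/7
d(x) = 9 - x/7
G = 50906640625/2401 (G = (((9 - ⅐*3) + 5)*(-5 + 0))⁴ = (((9 - 3/7) + 5)*(-5))⁴ = ((60/7 + 5)*(-5))⁴ = ((95/7)*(-5))⁴ = (-475/7)⁴ = 50906640625/2401 ≈ 2.1202e+7)
G*(-15) + 3*N(0) = (50906640625/2401)*(-15) + 3*5 = -763599609375/2401 + 15 = -763599573360/2401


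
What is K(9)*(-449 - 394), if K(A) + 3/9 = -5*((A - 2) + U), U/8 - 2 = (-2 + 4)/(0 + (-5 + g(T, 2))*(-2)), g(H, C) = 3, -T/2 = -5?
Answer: 114086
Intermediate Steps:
T = 10 (T = -2*(-5) = 10)
U = 20 (U = 16 + 8*((-2 + 4)/(0 + (-5 + 3)*(-2))) = 16 + 8*(2/(0 - 2*(-2))) = 16 + 8*(2/(0 + 4)) = 16 + 8*(2/4) = 16 + 8*(2*(1/4)) = 16 + 8*(1/2) = 16 + 4 = 20)
K(A) = -271/3 - 5*A (K(A) = -1/3 - 5*((A - 2) + 20) = -1/3 - 5*((-2 + A) + 20) = -1/3 - 5*(18 + A) = -1/3 + (-90 - 5*A) = -271/3 - 5*A)
K(9)*(-449 - 394) = (-271/3 - 5*9)*(-449 - 394) = (-271/3 - 45)*(-843) = -406/3*(-843) = 114086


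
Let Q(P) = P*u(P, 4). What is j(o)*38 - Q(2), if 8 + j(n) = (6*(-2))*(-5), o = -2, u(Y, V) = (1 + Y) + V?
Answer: 1962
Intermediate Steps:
u(Y, V) = 1 + V + Y
Q(P) = P*(5 + P) (Q(P) = P*(1 + 4 + P) = P*(5 + P))
j(n) = 52 (j(n) = -8 + (6*(-2))*(-5) = -8 - 12*(-5) = -8 + 60 = 52)
j(o)*38 - Q(2) = 52*38 - 2*(5 + 2) = 1976 - 2*7 = 1976 - 1*14 = 1976 - 14 = 1962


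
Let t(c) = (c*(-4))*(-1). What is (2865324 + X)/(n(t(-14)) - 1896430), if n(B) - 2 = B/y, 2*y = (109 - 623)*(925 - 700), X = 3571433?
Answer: -372205473525/109660949044 ≈ -3.3941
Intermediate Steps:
t(c) = 4*c (t(c) = -4*c*(-1) = 4*c)
y = -57825 (y = ((109 - 623)*(925 - 700))/2 = (-514*225)/2 = (½)*(-115650) = -57825)
n(B) = 2 - B/57825 (n(B) = 2 + B/(-57825) = 2 + B*(-1/57825) = 2 - B/57825)
(2865324 + X)/(n(t(-14)) - 1896430) = (2865324 + 3571433)/((2 - 4*(-14)/57825) - 1896430) = 6436757/((2 - 1/57825*(-56)) - 1896430) = 6436757/((2 + 56/57825) - 1896430) = 6436757/(115706/57825 - 1896430) = 6436757/(-109660949044/57825) = 6436757*(-57825/109660949044) = -372205473525/109660949044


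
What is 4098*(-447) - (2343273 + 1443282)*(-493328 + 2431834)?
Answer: -7340261418636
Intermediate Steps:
4098*(-447) - (2343273 + 1443282)*(-493328 + 2431834) = -1831806 - 3786555*1938506 = -1831806 - 1*7340259586830 = -1831806 - 7340259586830 = -7340261418636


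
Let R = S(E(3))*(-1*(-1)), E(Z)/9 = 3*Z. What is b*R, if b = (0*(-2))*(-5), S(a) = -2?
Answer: 0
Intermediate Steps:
E(Z) = 27*Z (E(Z) = 9*(3*Z) = 27*Z)
b = 0 (b = 0*(-5) = 0)
R = -2 (R = -(-2)*(-1) = -2*1 = -2)
b*R = 0*(-2) = 0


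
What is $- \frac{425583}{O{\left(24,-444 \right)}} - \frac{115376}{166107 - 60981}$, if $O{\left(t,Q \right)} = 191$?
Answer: $- \frac{22380937637}{10039533} \approx -2229.3$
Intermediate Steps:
$- \frac{425583}{O{\left(24,-444 \right)}} - \frac{115376}{166107 - 60981} = - \frac{425583}{191} - \frac{115376}{166107 - 60981} = \left(-425583\right) \frac{1}{191} - \frac{115376}{166107 - 60981} = - \frac{425583}{191} - \frac{115376}{105126} = - \frac{425583}{191} - \frac{57688}{52563} = - \frac{22380937637}{10039533}$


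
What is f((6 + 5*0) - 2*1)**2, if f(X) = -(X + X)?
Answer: 64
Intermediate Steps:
f(X) = -2*X
f((6 + 5*0) - 2*1)**2 = (-2*((6 + 5*0) - 2*1))**2 = (-2*((6 + 0) - 2))**2 = (-2*(6 - 2))**2 = (-2*4)**2 = (-8)**2 = 64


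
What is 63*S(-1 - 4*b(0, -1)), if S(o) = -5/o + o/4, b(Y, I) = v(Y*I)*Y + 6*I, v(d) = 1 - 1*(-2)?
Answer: 32067/92 ≈ 348.55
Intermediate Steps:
v(d) = 3 (v(d) = 1 + 2 = 3)
b(Y, I) = 3*Y + 6*I
S(o) = -5/o + o/4 (S(o) = -5/o + o*(¼) = -5/o + o/4)
63*S(-1 - 4*b(0, -1)) = 63*(-5/(-1 - 4*(3*0 + 6*(-1))) + (-1 - 4*(3*0 + 6*(-1)))/4) = 63*(-5/(-1 - 4*(0 - 6)) + (-1 - 4*(0 - 6))/4) = 63*(-5/(-1 - 4*(-6)) + (-1 - 4*(-6))/4) = 63*(-5/(-1 + 24) + (-1 + 24)/4) = 63*(-5/23 + (¼)*23) = 63*(-5*1/23 + 23/4) = 63*(-5/23 + 23/4) = 63*(509/92) = 32067/92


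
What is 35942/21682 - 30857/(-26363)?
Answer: 808290210/285801283 ≈ 2.8282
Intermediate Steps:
35942/21682 - 30857/(-26363) = 35942*(1/21682) - 30857*(-1/26363) = 17971/10841 + 30857/26363 = 808290210/285801283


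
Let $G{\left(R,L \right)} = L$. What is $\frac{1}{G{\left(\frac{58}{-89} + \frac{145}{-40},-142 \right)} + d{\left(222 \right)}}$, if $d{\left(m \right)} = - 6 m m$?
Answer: $- \frac{1}{295846} \approx -3.3801 \cdot 10^{-6}$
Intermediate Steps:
$d{\left(m \right)} = - 6 m^{2}$
$\frac{1}{G{\left(\frac{58}{-89} + \frac{145}{-40},-142 \right)} + d{\left(222 \right)}} = \frac{1}{-142 - 6 \cdot 222^{2}} = \frac{1}{-142 - 295704} = \frac{1}{-295846} = - \frac{1}{295846}$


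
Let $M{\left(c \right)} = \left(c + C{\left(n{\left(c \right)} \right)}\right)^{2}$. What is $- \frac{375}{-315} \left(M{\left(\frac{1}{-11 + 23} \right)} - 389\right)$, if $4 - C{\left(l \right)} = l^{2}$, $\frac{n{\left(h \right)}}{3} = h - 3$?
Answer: $\frac{280179625}{48384} \approx 5790.8$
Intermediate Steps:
$n{\left(h \right)} = -9 + 3 h$ ($n{\left(h \right)} = 3 \left(h - 3\right) = 3 \left(-3 + h\right) = -9 + 3 h$)
$C{\left(l \right)} = 4 - l^{2}$
$M{\left(c \right)} = \left(4 + c - \left(-9 + 3 c\right)^{2}\right)^{2}$ ($M{\left(c \right)} = \left(c - \left(-4 + \left(-9 + 3 c\right)^{2}\right)\right)^{2} = \left(4 + c - \left(-9 + 3 c\right)^{2}\right)^{2}$)
$- \frac{375}{-315} \left(M{\left(\frac{1}{-11 + 23} \right)} - 389\right) = - \frac{375}{-315} \left(\left(4 + \frac{1}{-11 + 23} - 9 \left(-3 + \frac{1}{-11 + 23}\right)^{2}\right)^{2} - 389\right) = \left(-375\right) \left(- \frac{1}{315}\right) \left(\left(4 + \frac{1}{12} - 9 \left(-3 + \frac{1}{12}\right)^{2}\right)^{2} - 389\right) = \frac{25 \left(\left(4 + \frac{1}{12} - 9 \left(-3 + \frac{1}{12}\right)^{2}\right)^{2} - 389\right)}{21} = \frac{25 \left(\left(4 + \frac{1}{12} - 9 \left(- \frac{35}{12}\right)^{2}\right)^{2} - 389\right)}{21} = \frac{25 \left(\left(4 + \frac{1}{12} - \frac{1225}{16}\right)^{2} - 389\right)}{21} = \frac{25 \left(\left(- \frac{3479}{48}\right)^{2} - 389\right)}{21} = \frac{25 \left(\frac{12103441}{2304} - 389\right)}{21} = \frac{25}{21} \cdot \frac{11207185}{2304} = \frac{280179625}{48384}$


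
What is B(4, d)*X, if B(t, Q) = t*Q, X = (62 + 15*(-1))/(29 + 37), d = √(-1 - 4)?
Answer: 94*I*√5/33 ≈ 6.3694*I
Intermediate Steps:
d = I*√5 (d = √(-5) = I*√5 ≈ 2.2361*I)
X = 47/66 (X = (62 - 15)/66 = 47*(1/66) = 47/66 ≈ 0.71212)
B(t, Q) = Q*t
B(4, d)*X = ((I*√5)*4)*(47/66) = (4*I*√5)*(47/66) = 94*I*√5/33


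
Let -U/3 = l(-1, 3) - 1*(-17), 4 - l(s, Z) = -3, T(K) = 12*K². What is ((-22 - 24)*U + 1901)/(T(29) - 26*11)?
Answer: 5213/9806 ≈ 0.53161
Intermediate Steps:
l(s, Z) = 7 (l(s, Z) = 4 - 1*(-3) = 4 + 3 = 7)
U = -72 (U = -3*(7 - 1*(-17)) = -3*(7 + 17) = -3*24 = -72)
((-22 - 24)*U + 1901)/(T(29) - 26*11) = ((-22 - 24)*(-72) + 1901)/(12*29² - 26*11) = (-46*(-72) + 1901)/(12*841 - 286) = (3312 + 1901)/(10092 - 286) = 5213/9806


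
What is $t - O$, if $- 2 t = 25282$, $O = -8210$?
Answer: $-4431$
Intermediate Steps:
$t = -12641$ ($t = \left(- \frac{1}{2}\right) 25282 = -12641$)
$t - O = -12641 - -8210 = -12641 + 8210 = -4431$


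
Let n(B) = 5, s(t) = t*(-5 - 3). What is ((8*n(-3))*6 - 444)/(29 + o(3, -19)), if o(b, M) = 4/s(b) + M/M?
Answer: -1224/179 ≈ -6.8380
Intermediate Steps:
s(t) = -8*t (s(t) = t*(-8) = -8*t)
o(b, M) = 1 - 1/(2*b) (o(b, M) = 4/((-8*b)) + M/M = 4*(-1/(8*b)) + 1 = -1/(2*b) + 1 = 1 - 1/(2*b))
((8*n(-3))*6 - 444)/(29 + o(3, -19)) = ((8*5)*6 - 444)/(29 + (-½ + 3)/3) = (40*6 - 444)/(29 + (⅓)*(5/2)) = (240 - 444)/(29 + ⅚) = -204/179/6 = -204*6/179 = -1224/179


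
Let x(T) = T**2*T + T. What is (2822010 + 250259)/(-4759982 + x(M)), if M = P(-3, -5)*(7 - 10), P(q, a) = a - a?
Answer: -3072269/4759982 ≈ -0.64544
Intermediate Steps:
P(q, a) = 0
M = 0 (M = 0*(7 - 10) = 0*(-3) = 0)
x(T) = T + T**3 (x(T) = T**3 + T = T + T**3)
(2822010 + 250259)/(-4759982 + x(M)) = (2822010 + 250259)/(-4759982 + (0 + 0**3)) = 3072269/(-4759982 + (0 + 0)) = 3072269/(-4759982 + 0) = 3072269/(-4759982) = 3072269*(-1/4759982) = -3072269/4759982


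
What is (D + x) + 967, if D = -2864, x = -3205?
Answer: -5102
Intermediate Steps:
(D + x) + 967 = (-2864 - 3205) + 967 = -6069 + 967 = -5102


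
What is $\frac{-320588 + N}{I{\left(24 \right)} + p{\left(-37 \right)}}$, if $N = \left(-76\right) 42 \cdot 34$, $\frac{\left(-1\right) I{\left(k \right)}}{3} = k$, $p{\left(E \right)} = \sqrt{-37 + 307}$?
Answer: $\frac{1716464}{273} + \frac{214558 \sqrt{30}}{819} \approx 7722.3$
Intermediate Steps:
$p{\left(E \right)} = 3 \sqrt{30}$ ($p{\left(E \right)} = \sqrt{270} = 3 \sqrt{30}$)
$I{\left(k \right)} = - 3 k$
$N = -108528$ ($N = \left(-3192\right) 34 = -108528$)
$\frac{-320588 + N}{I{\left(24 \right)} + p{\left(-37 \right)}} = \frac{-320588 - 108528}{\left(-3\right) 24 + 3 \sqrt{30}} = - \frac{429116}{-72 + 3 \sqrt{30}}$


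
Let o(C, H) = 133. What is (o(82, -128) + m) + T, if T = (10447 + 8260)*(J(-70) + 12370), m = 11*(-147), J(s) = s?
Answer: 230094616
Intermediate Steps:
m = -1617
T = 230096100 (T = (10447 + 8260)*(-70 + 12370) = 18707*12300 = 230096100)
(o(82, -128) + m) + T = (133 - 1617) + 230096100 = -1484 + 230096100 = 230094616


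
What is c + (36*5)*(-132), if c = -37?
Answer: -23797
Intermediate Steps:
c + (36*5)*(-132) = -37 + (36*5)*(-132) = -37 + 180*(-132) = -37 - 23760 = -23797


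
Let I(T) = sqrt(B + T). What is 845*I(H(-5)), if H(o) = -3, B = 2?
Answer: 845*I ≈ 845.0*I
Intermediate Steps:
I(T) = sqrt(2 + T)
845*I(H(-5)) = 845*sqrt(2 - 3) = 845*sqrt(-1) = 845*I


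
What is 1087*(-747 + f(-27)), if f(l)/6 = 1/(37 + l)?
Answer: -4056684/5 ≈ -8.1134e+5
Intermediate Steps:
f(l) = 6/(37 + l)
1087*(-747 + f(-27)) = 1087*(-747 + 6/(37 - 27)) = 1087*(-747 + 6/10) = 1087*(-747 + 6*(⅒)) = 1087*(-747 + ⅗) = 1087*(-3732/5) = -4056684/5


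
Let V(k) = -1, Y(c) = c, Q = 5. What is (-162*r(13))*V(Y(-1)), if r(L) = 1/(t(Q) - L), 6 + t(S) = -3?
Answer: -81/11 ≈ -7.3636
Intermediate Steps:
t(S) = -9 (t(S) = -6 - 3 = -9)
r(L) = 1/(-9 - L)
(-162*r(13))*V(Y(-1)) = -(-162)/(9 + 13)*(-1) = -(-162)/22*(-1) = -162*(-1/22)*(-1) = (81/11)*(-1) = -81/11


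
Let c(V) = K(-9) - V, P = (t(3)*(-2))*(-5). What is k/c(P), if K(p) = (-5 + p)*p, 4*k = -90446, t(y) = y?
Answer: -45223/192 ≈ -235.54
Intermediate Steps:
k = -45223/2 (k = (¼)*(-90446) = -45223/2 ≈ -22612.)
K(p) = p*(-5 + p)
P = 30 (P = (3*(-2))*(-5) = -6*(-5) = 30)
c(V) = 126 - V (c(V) = -9*(-5 - 9) - V = -9*(-14) - V = 126 - V)
k/c(P) = -45223/(2*(126 - 1*30)) = -45223/(2*(126 - 30)) = -45223/2/96 = -45223/2*1/96 = -45223/192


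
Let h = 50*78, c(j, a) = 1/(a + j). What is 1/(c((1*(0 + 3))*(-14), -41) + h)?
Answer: 83/323699 ≈ 0.00025641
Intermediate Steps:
h = 3900
1/(c((1*(0 + 3))*(-14), -41) + h) = 1/(1/(-41 + (1*(0 + 3))*(-14)) + 3900) = 1/(1/(-41 + (1*3)*(-14)) + 3900) = 1/(1/(-41 + 3*(-14)) + 3900) = 1/(1/(-41 - 42) + 3900) = 1/(1/(-83) + 3900) = 1/(-1/83 + 3900) = 1/(323699/83) = 83/323699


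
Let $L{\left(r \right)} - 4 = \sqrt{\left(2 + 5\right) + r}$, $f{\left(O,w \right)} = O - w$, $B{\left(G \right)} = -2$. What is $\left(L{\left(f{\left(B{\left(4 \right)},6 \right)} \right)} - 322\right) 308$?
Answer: $-97944 + 308 i \approx -97944.0 + 308.0 i$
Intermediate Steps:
$L{\left(r \right)} = 4 + \sqrt{7 + r}$ ($L{\left(r \right)} = 4 + \sqrt{\left(2 + 5\right) + r} = 4 + \sqrt{7 + r}$)
$\left(L{\left(f{\left(B{\left(4 \right)},6 \right)} \right)} - 322\right) 308 = \left(\left(4 + \sqrt{7 - 8}\right) - 322\right) 308 = \left(\left(4 + \sqrt{-1}\right) - 322\right) 308 = \left(\left(4 + i\right) - 322\right) 308 = \left(-318 + i\right) 308 = -97944 + 308 i$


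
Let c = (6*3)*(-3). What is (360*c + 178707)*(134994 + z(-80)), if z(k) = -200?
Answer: 21468235998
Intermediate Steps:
c = -54 (c = 18*(-3) = -54)
(360*c + 178707)*(134994 + z(-80)) = (360*(-54) + 178707)*(134994 - 200) = (-19440 + 178707)*134794 = 159267*134794 = 21468235998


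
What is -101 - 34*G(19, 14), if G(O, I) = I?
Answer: -577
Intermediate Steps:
-101 - 34*G(19, 14) = -101 - 34*14 = -101 - 476 = -577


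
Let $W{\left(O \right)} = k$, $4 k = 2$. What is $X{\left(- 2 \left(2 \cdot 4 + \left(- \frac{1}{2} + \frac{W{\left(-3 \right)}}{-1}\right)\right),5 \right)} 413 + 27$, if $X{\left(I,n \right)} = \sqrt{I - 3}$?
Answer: $27 + 413 i \sqrt{17} \approx 27.0 + 1702.8 i$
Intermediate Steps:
$k = \frac{1}{2}$ ($k = \frac{1}{4} \cdot 2 = \frac{1}{2} \approx 0.5$)
$W{\left(O \right)} = \frac{1}{2}$
$X{\left(I,n \right)} = \sqrt{-3 + I}$
$X{\left(- 2 \left(2 \cdot 4 + \left(- \frac{1}{2} + \frac{W{\left(-3 \right)}}{-1}\right)\right),5 \right)} 413 + 27 = \sqrt{-3 - 2 \left(2 \cdot 4 + \left(- \frac{1}{2} + \frac{1}{2 \left(-1\right)}\right)\right)} 413 + 27 = \sqrt{-3 - 2 \left(8 + \left(\left(-1\right) \frac{1}{2} + \frac{1}{2} \left(-1\right)\right)\right)} 413 + 27 = \sqrt{-3 - 2 \left(8 - 1\right)} 413 + 27 = \sqrt{-3 - 14} \cdot 413 + 27 = \sqrt{-17} \cdot 413 + 27 = i \sqrt{17} \cdot 413 + 27 = 413 i \sqrt{17} + 27 = 27 + 413 i \sqrt{17}$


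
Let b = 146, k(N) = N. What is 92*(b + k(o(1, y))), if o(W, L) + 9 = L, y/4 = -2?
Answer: 11868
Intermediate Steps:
y = -8 (y = 4*(-2) = -8)
o(W, L) = -9 + L
92*(b + k(o(1, y))) = 92*(146 + (-9 - 8)) = 92*(146 - 17) = 92*129 = 11868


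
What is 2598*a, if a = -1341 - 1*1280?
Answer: -6809358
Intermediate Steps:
a = -2621 (a = -1341 - 1280 = -2621)
2598*a = 2598*(-2621) = -6809358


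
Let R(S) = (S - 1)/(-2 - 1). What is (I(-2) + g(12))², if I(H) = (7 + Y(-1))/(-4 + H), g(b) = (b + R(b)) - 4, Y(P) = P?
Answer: 100/9 ≈ 11.111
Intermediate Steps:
R(S) = ⅓ - S/3 (R(S) = (-1 + S)/(-3) = (-1 + S)*(-⅓) = ⅓ - S/3)
g(b) = -11/3 + 2*b/3 (g(b) = (b + (⅓ - b/3)) - 4 = (⅓ + 2*b/3) - 4 = -11/3 + 2*b/3)
I(H) = 6/(-4 + H) (I(H) = (7 - 1)/(-4 + H) = 6/(-4 + H))
(I(-2) + g(12))² = (6/(-4 - 2) + (-11/3 + (⅔)*12))² = (6/(-6) + (-11/3 + 8))² = (6*(-⅙) + 13/3)² = (-1 + 13/3)² = (10/3)² = 100/9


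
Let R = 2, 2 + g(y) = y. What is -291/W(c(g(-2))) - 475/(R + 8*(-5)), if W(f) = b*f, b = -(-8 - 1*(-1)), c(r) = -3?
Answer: 369/14 ≈ 26.357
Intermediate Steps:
g(y) = -2 + y
b = 7 (b = -(-8 + 1) = -1*(-7) = 7)
W(f) = 7*f
-291/W(c(g(-2))) - 475/(R + 8*(-5)) = -291/(7*(-3)) - 475/(2 + 8*(-5)) = -291/(-21) - 475/(2 - 40) = -291*(-1/21) - 475/(-38) = 97/7 - 475*(-1/38) = 97/7 + 25/2 = 369/14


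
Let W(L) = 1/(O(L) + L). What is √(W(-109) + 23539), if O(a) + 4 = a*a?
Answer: √814954455726/5884 ≈ 153.42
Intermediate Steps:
O(a) = -4 + a² (O(a) = -4 + a*a = -4 + a²)
W(L) = 1/(-4 + L + L²) (W(L) = 1/((-4 + L²) + L) = 1/(-4 + L + L²))
√(W(-109) + 23539) = √(1/(-4 - 109 + (-109)²) + 23539) = √(1/(-4 - 109 + 11881) + 23539) = √(1/11768 + 23539) = √(277006953/11768) = √814954455726/5884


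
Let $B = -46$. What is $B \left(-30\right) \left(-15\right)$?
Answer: $-20700$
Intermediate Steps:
$B \left(-30\right) \left(-15\right) = \left(-46\right) \left(-30\right) \left(-15\right) = 1380 \left(-15\right) = -20700$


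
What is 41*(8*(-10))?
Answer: -3280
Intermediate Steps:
41*(8*(-10)) = 41*(-80) = -3280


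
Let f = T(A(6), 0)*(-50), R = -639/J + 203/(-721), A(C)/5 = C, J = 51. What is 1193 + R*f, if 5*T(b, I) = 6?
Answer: 3434863/1751 ≈ 1961.7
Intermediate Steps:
A(C) = 5*C
R = -22432/1751 (R = -639/51 + 203/(-721) = -639*1/51 + 203*(-1/721) = -213/17 - 29/103 = -22432/1751 ≈ -12.811)
T(b, I) = 6/5 (T(b, I) = (1/5)*6 = 6/5)
f = -60 (f = (6/5)*(-50) = -60)
1193 + R*f = 1193 - 22432/1751*(-60) = 1193 + 1345920/1751 = 3434863/1751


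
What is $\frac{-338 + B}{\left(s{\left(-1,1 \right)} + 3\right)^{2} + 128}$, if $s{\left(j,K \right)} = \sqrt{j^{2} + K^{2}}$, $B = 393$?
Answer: $\frac{7645}{19249} - \frac{330 \sqrt{2}}{19249} \approx 0.37292$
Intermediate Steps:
$s{\left(j,K \right)} = \sqrt{K^{2} + j^{2}}$
$\frac{-338 + B}{\left(s{\left(-1,1 \right)} + 3\right)^{2} + 128} = \frac{-338 + 393}{\left(\sqrt{1^{2} + \left(-1\right)^{2}} + 3\right)^{2} + 128} = \frac{55}{\left(\sqrt{1 + 1} + 3\right)^{2} + 128} = \frac{55}{\left(\sqrt{2} + 3\right)^{2} + 128} = \frac{55}{\left(3 + \sqrt{2}\right)^{2} + 128} = \frac{55}{128 + \left(3 + \sqrt{2}\right)^{2}}$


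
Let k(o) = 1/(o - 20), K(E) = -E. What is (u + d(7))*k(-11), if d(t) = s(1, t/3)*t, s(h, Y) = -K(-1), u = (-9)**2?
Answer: -74/31 ≈ -2.3871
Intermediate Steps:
k(o) = 1/(-20 + o)
u = 81
s(h, Y) = -1 (s(h, Y) = -(-1)*(-1) = -1*1 = -1)
d(t) = -t
(u + d(7))*k(-11) = (81 - 1*7)/(-20 - 11) = (81 - 7)/(-31) = 74*(-1/31) = -74/31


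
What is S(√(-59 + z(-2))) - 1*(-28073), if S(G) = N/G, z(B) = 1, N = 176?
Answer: 28073 - 88*I*√58/29 ≈ 28073.0 - 23.11*I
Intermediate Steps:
S(G) = 176/G
S(√(-59 + z(-2))) - 1*(-28073) = 176/(√(-59 + 1)) - 1*(-28073) = 176/(√(-58)) + 28073 = 176/((I*√58)) + 28073 = 176*(-I*√58/58) + 28073 = -88*I*√58/29 + 28073 = 28073 - 88*I*√58/29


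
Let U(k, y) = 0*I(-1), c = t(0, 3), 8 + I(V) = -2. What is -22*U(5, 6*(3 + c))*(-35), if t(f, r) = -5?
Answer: 0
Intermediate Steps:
I(V) = -10 (I(V) = -8 - 2 = -10)
c = -5
U(k, y) = 0 (U(k, y) = 0*(-10) = 0)
-22*U(5, 6*(3 + c))*(-35) = -22*0*(-35) = 0*(-35) = 0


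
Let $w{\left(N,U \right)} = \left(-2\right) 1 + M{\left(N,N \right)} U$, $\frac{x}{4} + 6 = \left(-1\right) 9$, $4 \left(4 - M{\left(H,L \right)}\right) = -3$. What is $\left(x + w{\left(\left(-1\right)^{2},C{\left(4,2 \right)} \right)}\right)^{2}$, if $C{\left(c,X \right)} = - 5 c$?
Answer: $24649$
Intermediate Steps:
$M{\left(H,L \right)} = \frac{19}{4}$ ($M{\left(H,L \right)} = 4 - - \frac{3}{4} = 4 + \frac{3}{4} = \frac{19}{4}$)
$x = -60$ ($x = -24 + 4 \left(\left(-1\right) 9\right) = -24 + 4 \left(-9\right) = -24 - 36 = -60$)
$w{\left(N,U \right)} = -2 + \frac{19 U}{4}$ ($w{\left(N,U \right)} = \left(-2\right) 1 + \frac{19 U}{4} = -2 + \frac{19 U}{4}$)
$\left(x + w{\left(\left(-1\right)^{2},C{\left(4,2 \right)} \right)}\right)^{2} = \left(-60 + \left(-2 + \frac{19 \left(\left(-5\right) 4\right)}{4}\right)\right)^{2} = \left(-60 + \left(-2 + \frac{19}{4} \left(-20\right)\right)\right)^{2} = \left(-60 - 97\right)^{2} = \left(-157\right)^{2} = 24649$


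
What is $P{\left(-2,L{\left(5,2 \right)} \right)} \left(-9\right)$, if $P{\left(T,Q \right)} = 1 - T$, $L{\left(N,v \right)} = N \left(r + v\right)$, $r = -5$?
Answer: $-27$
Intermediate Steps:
$L{\left(N,v \right)} = N \left(-5 + v\right)$
$P{\left(-2,L{\left(5,2 \right)} \right)} \left(-9\right) = \left(1 - -2\right) \left(-9\right) = \left(1 + 2\right) \left(-9\right) = 3 \left(-9\right) = -27$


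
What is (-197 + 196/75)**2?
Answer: 212547241/5625 ≈ 37786.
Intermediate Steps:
(-197 + 196/75)**2 = (-14579/75)**2 = 212547241/5625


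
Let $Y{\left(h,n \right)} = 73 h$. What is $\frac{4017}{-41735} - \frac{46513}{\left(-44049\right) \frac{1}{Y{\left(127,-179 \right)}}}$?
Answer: $\frac{17996874185072}{1838385015} \approx 9789.5$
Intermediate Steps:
$\frac{4017}{-41735} - \frac{46513}{\left(-44049\right) \frac{1}{Y{\left(127,-179 \right)}}} = \frac{4017}{-41735} - \frac{46513}{\left(-44049\right) \frac{1}{73 \cdot 127}} = 4017 \left(- \frac{1}{41735}\right) - \frac{46513}{\left(-44049\right) \frac{1}{9271}} = - \frac{4017}{41735} - \frac{46513}{\left(-44049\right) \frac{1}{9271}} = - \frac{4017}{41735} - \frac{46513}{- \frac{44049}{9271}} = - \frac{4017}{41735} - - \frac{431222023}{44049} = - \frac{4017}{41735} + \frac{431222023}{44049} = \frac{17996874185072}{1838385015}$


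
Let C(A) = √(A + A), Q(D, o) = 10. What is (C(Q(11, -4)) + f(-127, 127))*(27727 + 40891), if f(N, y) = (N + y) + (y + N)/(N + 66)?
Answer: 137236*√5 ≈ 3.0687e+5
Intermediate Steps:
C(A) = √2*√A (C(A) = √(2*A) = √2*√A)
f(N, y) = N + y + (N + y)/(66 + N) (f(N, y) = (N + y) + (N + y)/(66 + N) = N + y + (N + y)/(66 + N))
(C(Q(11, -4)) + f(-127, 127))*(27727 + 40891) = (√2*√10 + ((-127)² + 67*(-127) + 67*127 - 127*127)/(66 - 127))*(27727 + 40891) = (2*√5 + (16129 - 8509 + 8509 - 16129)/(-61))*68618 = (2*√5 - 1/61*0)*68618 = (2*√5 + 0)*68618 = (2*√5)*68618 = 137236*√5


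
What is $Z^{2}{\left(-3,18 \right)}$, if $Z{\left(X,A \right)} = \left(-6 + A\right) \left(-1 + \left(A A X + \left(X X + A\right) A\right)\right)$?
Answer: $34152336$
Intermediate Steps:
$Z{\left(X,A \right)} = \left(-6 + A\right) \left(-1 + A \left(A + X^{2}\right) + X A^{2}\right)$ ($Z{\left(X,A \right)} = \left(-6 + A\right) \left(-1 + \left(A^{2} X + \left(X^{2} + A\right) A\right)\right) = \left(-6 + A\right) \left(-1 + \left(X A^{2} + \left(A + X^{2}\right) A\right)\right) = \left(-6 + A\right) \left(-1 + \left(X A^{2} + A \left(A + X^{2}\right)\right)\right) = \left(-6 + A\right) \left(-1 + \left(A \left(A + X^{2}\right) + X A^{2}\right)\right) = \left(-6 + A\right) \left(-1 + A \left(A + X^{2}\right) + X A^{2}\right)$)
$Z^{2}{\left(-3,18 \right)} = \left(6 + 18^{3} - 18 - 6 \cdot 18^{2} - 3 \cdot 18^{3} + 18^{2} \left(-3\right)^{2} - 108 \left(-3\right)^{2} - - 18 \cdot 18^{2}\right)^{2} = \left(6 + 5832 - 18 - 1944 - 17496 + 324 \cdot 9 - 108 \cdot 9 - \left(-18\right) 324\right)^{2} = \left(6 + 5832 - 18 - 1944 - 17496 + 2916 - 972 + 5832\right)^{2} = \left(-5844\right)^{2} = 34152336$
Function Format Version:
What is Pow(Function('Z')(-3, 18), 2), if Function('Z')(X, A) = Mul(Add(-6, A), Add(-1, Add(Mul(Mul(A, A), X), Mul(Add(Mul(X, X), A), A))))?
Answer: 34152336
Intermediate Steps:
Function('Z')(X, A) = Mul(Add(-6, A), Add(-1, Mul(A, Add(A, Pow(X, 2))), Mul(X, Pow(A, 2)))) (Function('Z')(X, A) = Mul(Add(-6, A), Add(-1, Add(Mul(Pow(A, 2), X), Mul(Add(Pow(X, 2), A), A)))) = Mul(Add(-6, A), Add(-1, Add(Mul(X, Pow(A, 2)), Mul(Add(A, Pow(X, 2)), A)))) = Mul(Add(-6, A), Add(-1, Add(Mul(X, Pow(A, 2)), Mul(A, Add(A, Pow(X, 2)))))) = Mul(Add(-6, A), Add(-1, Add(Mul(A, Add(A, Pow(X, 2))), Mul(X, Pow(A, 2))))) = Mul(Add(-6, A), Add(-1, Mul(A, Add(A, Pow(X, 2))), Mul(X, Pow(A, 2)))))
Pow(Function('Z')(-3, 18), 2) = Pow(Add(6, Pow(18, 3), Mul(-1, 18), Mul(-6, Pow(18, 2)), Mul(-3, Pow(18, 3)), Mul(Pow(18, 2), Pow(-3, 2)), Mul(-6, 18, Pow(-3, 2)), Mul(-6, -3, Pow(18, 2))), 2) = Pow(Add(6, 5832, -18, Mul(-6, 324), Mul(-3, 5832), Mul(324, 9), Mul(-6, 18, 9), Mul(-6, -3, 324)), 2) = Pow(Add(6, 5832, -18, -1944, -17496, 2916, -972, 5832), 2) = Pow(-5844, 2) = 34152336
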